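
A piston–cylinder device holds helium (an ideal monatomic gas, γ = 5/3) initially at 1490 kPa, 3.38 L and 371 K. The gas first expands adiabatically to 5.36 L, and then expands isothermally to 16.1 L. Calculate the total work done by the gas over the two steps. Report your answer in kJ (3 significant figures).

Step 1 (adiabatic): W = (P₁V₁ − P₂V₂)/(γ−1) = (5036 − 3703)/0.667 = 1999 J.
After step 1: P = 690.9 kPa, V = 5.36 L, T = 272.8 K.
Step 2 (isothermal): W = P₁V₁ ln(V₂/V₁) = (3703) ln(16.1/5.36) = 4073 J.
W_total = 1999 + 4073 = 6072 J.

W_total ≈ 6.07 kJ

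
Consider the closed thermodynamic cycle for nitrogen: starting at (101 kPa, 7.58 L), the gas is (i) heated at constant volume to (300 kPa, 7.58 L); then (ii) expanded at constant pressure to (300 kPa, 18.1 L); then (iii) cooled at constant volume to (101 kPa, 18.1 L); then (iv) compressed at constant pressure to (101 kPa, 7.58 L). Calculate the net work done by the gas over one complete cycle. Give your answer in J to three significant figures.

Constant-volume legs do no work.
W(ii) = (300)(18.1 − 7.58) = 3156 J; W(iv) = (101)(7.58 − 18.1) = -1063 J.
W_net = 3156 − 1063 = 2093 J (the clockwise enclosed area).

W_net ≈ 2090 J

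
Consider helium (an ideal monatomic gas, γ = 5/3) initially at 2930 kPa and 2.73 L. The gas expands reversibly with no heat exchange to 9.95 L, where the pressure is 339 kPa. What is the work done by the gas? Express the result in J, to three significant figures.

W ≈ 6940 J

Adiabatic: W = (P₁V₁ − P₂V₂)/(γ − 1) with γ = 5/3.
P₁V₁ = 7999 J, P₂V₂ = 3373 J.
W = (7999 − 3373) / 0.6667 = 6939 J.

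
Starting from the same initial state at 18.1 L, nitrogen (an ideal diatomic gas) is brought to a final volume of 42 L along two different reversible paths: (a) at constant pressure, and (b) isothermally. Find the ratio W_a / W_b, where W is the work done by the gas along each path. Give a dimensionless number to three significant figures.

Path (a) isobaric: W = P₁(V₂ − V₁) → W_a/(P₁V₁) = 1.32.
Path (b) isothermal: W = P₁V₁ ln(V₂/V₁) → W_b/(P₁V₁) = 0.8418.
W_a / W_b = 1.32 / 0.8418 = 1.569.

W_a / W_b ≈ 1.57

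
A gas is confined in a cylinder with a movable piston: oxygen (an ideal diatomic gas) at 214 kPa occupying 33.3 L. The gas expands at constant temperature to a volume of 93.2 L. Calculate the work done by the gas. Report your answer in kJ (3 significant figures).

Isothermal: W = nRT ln(V₂/V₁) = P₁V₁ ln(V₂/V₁).
P₁V₁ = (214 kPa)(33.3 L) = 7126 J.
W = 7126 × ln(93.2/33.3) = 7126 × 1.029
W_by_gas = 7334 J.

W ≈ 7.33 kJ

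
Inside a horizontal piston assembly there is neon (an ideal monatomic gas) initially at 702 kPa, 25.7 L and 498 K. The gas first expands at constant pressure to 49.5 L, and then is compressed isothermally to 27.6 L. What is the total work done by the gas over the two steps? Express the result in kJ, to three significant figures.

W_total ≈ -3.59 kJ

Step 1 (isobaric): W = PΔV = (702 kPa)(49.5 − 25.7 L) = 16708 J.
After step 1: P = 702 kPa, V = 49.5 L, T = 959.2 K.
Step 2 (isothermal): W = P₁V₁ ln(V₂/V₁) = (34749) ln(27.6/49.5) = -20299 J.
W_total = 16708 − 20299 = -3591 J.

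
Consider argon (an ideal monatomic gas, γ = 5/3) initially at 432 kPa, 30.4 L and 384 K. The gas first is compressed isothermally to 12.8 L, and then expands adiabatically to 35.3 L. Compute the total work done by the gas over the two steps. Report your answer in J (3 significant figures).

Step 1 (isothermal): W = P₁V₁ ln(V₂/V₁) = (13133) ln(12.8/30.4) = -11360 J.
After step 1: P = 1026 kPa, V = 12.8 L, T = 384 K.
Step 2 (adiabatic): W = (P₁V₁ − P₂V₂)/(γ−1) = (13133 − 6678)/0.667 = 9682 J.
W_total = -11360 + 9682 = -1678 J.

W_total ≈ -1680 J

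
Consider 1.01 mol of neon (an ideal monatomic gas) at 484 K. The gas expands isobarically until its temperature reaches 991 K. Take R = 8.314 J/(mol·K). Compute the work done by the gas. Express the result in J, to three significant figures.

W ≈ 4260 J

Isobaric: W = P ΔV = nR ΔT.
W = (1.01)(8.314)(991 − 484) = 4257 J.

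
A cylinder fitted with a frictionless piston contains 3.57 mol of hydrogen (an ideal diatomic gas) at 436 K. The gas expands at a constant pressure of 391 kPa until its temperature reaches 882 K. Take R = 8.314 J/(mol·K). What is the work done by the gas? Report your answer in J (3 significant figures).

W ≈ 13200 J

Isobaric: W = P ΔV = nR ΔT.
W = (3.57)(8.314)(882 − 436) = 13238 J.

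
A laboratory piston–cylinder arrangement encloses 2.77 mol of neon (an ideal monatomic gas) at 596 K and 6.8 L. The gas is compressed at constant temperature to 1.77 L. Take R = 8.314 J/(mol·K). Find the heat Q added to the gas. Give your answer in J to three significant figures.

Q ≈ -18500 J

Isothermal ⇒ ΔU = 0, so Q = W = nRT ln(V₂/V₁).
Q = (2.77)(8.314)(596) ln(1.77/6.8) = 13726 × -1.346 = -18474 J.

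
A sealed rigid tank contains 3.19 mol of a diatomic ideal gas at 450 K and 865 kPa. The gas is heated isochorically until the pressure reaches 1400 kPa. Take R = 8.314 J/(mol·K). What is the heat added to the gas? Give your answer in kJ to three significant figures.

Q ≈ 18.5 kJ

Constant volume ⇒ W = 0, so Q = ΔU = nCᵥΔT with Cᵥ = 5R/2 = 20.79 J/(mol·K).
At constant V, T₂/T₁ = P₂/P₁ ⇒ ΔT = T₁(P₂/P₁ − 1) = 450·(1400/865 − 1) = 278.3 K.
ΔU = (3.19)(20.79)(278.3) = 18454 J.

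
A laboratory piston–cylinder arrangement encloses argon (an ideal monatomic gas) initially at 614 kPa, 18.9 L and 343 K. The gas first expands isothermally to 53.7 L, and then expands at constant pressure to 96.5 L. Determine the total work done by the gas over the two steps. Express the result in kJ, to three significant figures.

Step 1 (isothermal): W = P₁V₁ ln(V₂/V₁) = (11605) ln(53.7/18.9) = 12118 J.
After step 1: P = 216.1 kPa, V = 53.7 L, T = 343 K.
Step 2 (isobaric): W = PΔV = (216.1 kPa)(96.5 − 53.7 L) = 9249 J.
W_total = 12118 + 9249 = 21367 J.

W_total ≈ 21.4 kJ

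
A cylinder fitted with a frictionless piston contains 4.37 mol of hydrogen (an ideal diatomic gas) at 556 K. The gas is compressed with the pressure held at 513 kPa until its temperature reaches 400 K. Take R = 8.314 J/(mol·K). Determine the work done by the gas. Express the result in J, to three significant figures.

W ≈ -5670 J

Isobaric: W = P ΔV = nR ΔT.
W = (4.37)(8.314)(400 − 556) = -5668 J.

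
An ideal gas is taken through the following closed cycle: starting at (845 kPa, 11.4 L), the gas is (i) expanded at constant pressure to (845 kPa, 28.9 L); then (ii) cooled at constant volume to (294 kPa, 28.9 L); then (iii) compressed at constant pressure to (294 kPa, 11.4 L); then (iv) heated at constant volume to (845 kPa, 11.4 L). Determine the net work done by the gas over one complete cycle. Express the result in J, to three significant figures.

Constant-volume legs do no work.
W(i) = (845)(28.9 − 11.4) = 14788 J; W(iii) = (294)(11.4 − 28.9) = -5145 J.
W_net = 14788 − 5145 = 9642 J (the clockwise enclosed area).

W_net ≈ 9640 J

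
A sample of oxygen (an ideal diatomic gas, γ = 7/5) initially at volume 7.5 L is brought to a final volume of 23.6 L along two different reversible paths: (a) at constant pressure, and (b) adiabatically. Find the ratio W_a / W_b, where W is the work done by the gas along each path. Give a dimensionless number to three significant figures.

Path (a) isobaric: W = P₁(V₂ − V₁) → W_a/(P₁V₁) = 2.147.
Path (b) adiabatic: W = P₁V₁(1 − (V₁/V₂)^(γ−1))/(γ−1) → W_b/(P₁V₁) = 0.9195.
W_a / W_b = 2.147 / 0.9195 = 2.335.

W_a / W_b ≈ 2.33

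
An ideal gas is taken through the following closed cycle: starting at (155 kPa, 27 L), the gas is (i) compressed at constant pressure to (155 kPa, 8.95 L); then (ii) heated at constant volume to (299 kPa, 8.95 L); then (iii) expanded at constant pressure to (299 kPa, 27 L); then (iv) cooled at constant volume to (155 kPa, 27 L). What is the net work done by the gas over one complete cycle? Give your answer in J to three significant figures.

W_net ≈ 2600 J

Constant-volume legs do no work.
W(i) = (155)(8.95 − 27) = -2798 J; W(iii) = (299)(27 − 8.95) = 5397 J.
W_net = -2798 + 5397 = 2599 J (the clockwise enclosed area).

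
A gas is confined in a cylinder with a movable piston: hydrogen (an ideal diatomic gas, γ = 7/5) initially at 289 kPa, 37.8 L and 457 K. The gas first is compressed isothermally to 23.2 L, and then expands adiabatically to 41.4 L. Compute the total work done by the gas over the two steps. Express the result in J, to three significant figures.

W_total ≈ 314 J

Step 1 (isothermal): W = P₁V₁ ln(V₂/V₁) = (10924) ln(23.2/37.8) = -5333 J.
After step 1: P = 470.9 kPa, V = 23.2 L, T = 457 K.
Step 2 (adiabatic): W = (P₁V₁ − P₂V₂)/(γ−1) = (10924 − 8665)/0.4 = 5647 J.
W_total = -5333 + 5647 = 314.5 J.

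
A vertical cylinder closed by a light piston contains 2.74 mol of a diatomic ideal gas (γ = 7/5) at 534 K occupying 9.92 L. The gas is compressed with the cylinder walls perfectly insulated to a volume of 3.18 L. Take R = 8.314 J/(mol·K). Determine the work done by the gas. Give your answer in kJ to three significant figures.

Adiabatic: TV^(γ−1) = const with γ = 7/5.
T₂ = T₁ (V₁/V₂)^(γ−1) = 534 × (9.92/3.18)^0.4 = 534 × 1.576 = 841.7 K.
W_by = nCᵥ(T₁ − T₂) = (2.74)(20.79)(534 − 841.7) = -17526 J.

W ≈ -17.5 kJ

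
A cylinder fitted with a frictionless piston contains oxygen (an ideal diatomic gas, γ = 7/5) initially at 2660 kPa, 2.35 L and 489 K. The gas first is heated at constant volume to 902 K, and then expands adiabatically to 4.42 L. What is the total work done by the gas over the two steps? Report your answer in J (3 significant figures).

W_total ≈ 6440 J

Step 1 (isochoric): W = 0 (constant volume).
After step 1: P = 4907 kPa (V unchanged).
Step 2 (adiabatic): W = (P₁V₁ − P₂V₂)/(γ−1) = (11530 − 8956)/0.4 = 6437 J.
W_total = 0 + 6437 = 6437 J.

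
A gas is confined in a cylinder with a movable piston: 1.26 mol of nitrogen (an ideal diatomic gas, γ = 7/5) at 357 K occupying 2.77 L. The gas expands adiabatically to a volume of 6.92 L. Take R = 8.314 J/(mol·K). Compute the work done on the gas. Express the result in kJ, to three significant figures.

W ≈ -2.87 kJ

Adiabatic: TV^(γ−1) = const with γ = 7/5.
T₂ = T₁ (V₁/V₂)^(γ−1) = 357 × (2.77/6.92)^0.4 = 357 × 0.6933 = 247.5 K.
W_by = nCᵥ(T₁ − T₂) = (1.26)(20.79)(357 − 247.5) = 2867 J.
Work on gas = −W_by = -2867 J.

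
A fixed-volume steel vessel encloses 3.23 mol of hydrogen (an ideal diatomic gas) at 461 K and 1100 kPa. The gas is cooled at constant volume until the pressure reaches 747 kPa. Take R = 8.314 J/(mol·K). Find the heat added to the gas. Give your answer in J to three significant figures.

Constant volume ⇒ W = 0, so Q = ΔU = nCᵥΔT with Cᵥ = 5R/2 = 20.79 J/(mol·K).
At constant V, T₂/T₁ = P₂/P₁ ⇒ ΔT = T₁(P₂/P₁ − 1) = 461·(747/1100 − 1) = -147.9 K.
ΔU = (3.23)(20.79)(-147.9) = -9932 J.

Q ≈ -9930 J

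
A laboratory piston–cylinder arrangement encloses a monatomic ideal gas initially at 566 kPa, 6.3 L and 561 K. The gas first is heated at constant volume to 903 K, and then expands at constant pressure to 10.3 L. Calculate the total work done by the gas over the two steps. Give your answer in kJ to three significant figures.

Step 1 (isochoric): W = 0 (constant volume).
After step 1: P = 911 kPa (V unchanged).
Step 2 (isobaric): W = PΔV = (911 kPa)(10.3 − 6.3 L) = 3644 J.
W_total = 0 + 3644 = 3644 J.

W_total ≈ 3.64 kJ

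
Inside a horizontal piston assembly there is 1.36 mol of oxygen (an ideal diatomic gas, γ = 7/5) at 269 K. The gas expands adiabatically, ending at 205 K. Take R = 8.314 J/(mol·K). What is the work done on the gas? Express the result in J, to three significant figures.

Adiabatic ⇒ Q = 0, so W_by = −ΔU = nCᵥ(T₁ − T₂).
Cᵥ = 5R/2 = 20.79 J/(mol·K).
W = (1.36)(20.79)(269 − 205) = 1809 J.
Work on gas = −W_by = -1809 J.

W ≈ -1810 J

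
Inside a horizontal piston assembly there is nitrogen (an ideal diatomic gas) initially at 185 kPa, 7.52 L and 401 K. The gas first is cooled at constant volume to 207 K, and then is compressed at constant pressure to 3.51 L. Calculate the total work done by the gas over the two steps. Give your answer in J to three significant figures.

Step 1 (isochoric): W = 0 (constant volume).
After step 1: P = 95.5 kPa (V unchanged).
Step 2 (isobaric): W = PΔV = (95.5 kPa)(3.51 − 7.52 L) = -382.9 J.
W_total = 0 − 382.9 = -382.9 J.

W_total ≈ -383 J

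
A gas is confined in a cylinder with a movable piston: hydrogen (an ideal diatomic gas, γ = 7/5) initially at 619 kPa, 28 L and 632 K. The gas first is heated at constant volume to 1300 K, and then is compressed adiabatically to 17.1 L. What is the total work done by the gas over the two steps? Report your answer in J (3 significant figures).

W_total ≈ -19400 J

Step 1 (isochoric): W = 0 (constant volume).
After step 1: P = 1273 kPa (V unchanged).
Step 2 (adiabatic): W = (P₁V₁ − P₂V₂)/(γ−1) = (35651 − 43425)/0.4 = -19434 J.
W_total = 0 − 19434 = -19434 J.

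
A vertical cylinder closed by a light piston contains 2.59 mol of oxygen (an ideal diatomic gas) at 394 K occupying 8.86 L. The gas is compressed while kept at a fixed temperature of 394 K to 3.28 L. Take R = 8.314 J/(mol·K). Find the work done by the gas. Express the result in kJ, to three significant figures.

Isothermal: W = nRT ln(V₂/V₁).
W = (2.59)(8.314)(394) × ln(3.28/8.86)
  = 8484 × -0.9937
W_by_gas = -8431 J.

W ≈ -8.43 kJ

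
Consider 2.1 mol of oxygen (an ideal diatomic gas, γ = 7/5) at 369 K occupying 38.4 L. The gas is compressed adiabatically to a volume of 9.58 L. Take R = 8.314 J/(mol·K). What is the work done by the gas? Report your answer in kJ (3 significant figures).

W ≈ -12.0 kJ

Adiabatic: TV^(γ−1) = const with γ = 7/5.
T₂ = T₁ (V₁/V₂)^(γ−1) = 369 × (38.4/9.58)^0.4 = 369 × 1.743 = 643 K.
W_by = nCᵥ(T₁ − T₂) = (2.1)(20.79)(369 − 643) = -11960 J.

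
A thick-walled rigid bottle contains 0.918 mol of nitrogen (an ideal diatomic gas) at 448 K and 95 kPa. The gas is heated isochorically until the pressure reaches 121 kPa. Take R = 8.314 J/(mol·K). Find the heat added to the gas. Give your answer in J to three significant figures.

Constant volume ⇒ W = 0, so Q = ΔU = nCᵥΔT with Cᵥ = 5R/2 = 20.79 J/(mol·K).
At constant V, T₂/T₁ = P₂/P₁ ⇒ ΔT = T₁(P₂/P₁ − 1) = 448·(121/95 − 1) = 122.6 K.
ΔU = (0.918)(20.79)(122.6) = 2339 J.

Q ≈ 2340 J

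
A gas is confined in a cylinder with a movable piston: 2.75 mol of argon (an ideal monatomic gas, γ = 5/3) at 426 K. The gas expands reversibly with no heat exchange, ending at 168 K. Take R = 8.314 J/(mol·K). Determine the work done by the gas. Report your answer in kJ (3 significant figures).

Adiabatic ⇒ Q = 0, so W_by = −ΔU = nCᵥ(T₁ − T₂).
Cᵥ = 3R/2 = 12.47 J/(mol·K).
W = (2.75)(12.47)(426 − 168) = 8848 J.

W ≈ 8.85 kJ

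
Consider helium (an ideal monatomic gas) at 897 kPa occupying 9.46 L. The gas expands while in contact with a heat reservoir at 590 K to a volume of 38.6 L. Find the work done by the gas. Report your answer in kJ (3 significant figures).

W ≈ 11.9 kJ

Isothermal: W = nRT ln(V₂/V₁) = P₁V₁ ln(V₂/V₁).
P₁V₁ = (897 kPa)(9.46 L) = 8486 J.
W = 8486 × ln(38.6/9.46) = 8486 × 1.406
W_by_gas = 11932 J.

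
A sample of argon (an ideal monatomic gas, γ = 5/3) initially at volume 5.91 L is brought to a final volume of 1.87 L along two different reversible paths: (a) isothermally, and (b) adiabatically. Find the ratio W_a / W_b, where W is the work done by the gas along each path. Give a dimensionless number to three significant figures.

Path (a) isothermal: W = P₁V₁ ln(V₂/V₁) → W_a/(P₁V₁) = -1.151.
Path (b) adiabatic: W = P₁V₁(1 − (V₁/V₂)^(γ−1))/(γ−1) → W_b/(P₁V₁) = -1.73.
W_a / W_b = -1.151 / -1.73 = 0.665.

W_a / W_b ≈ 0.665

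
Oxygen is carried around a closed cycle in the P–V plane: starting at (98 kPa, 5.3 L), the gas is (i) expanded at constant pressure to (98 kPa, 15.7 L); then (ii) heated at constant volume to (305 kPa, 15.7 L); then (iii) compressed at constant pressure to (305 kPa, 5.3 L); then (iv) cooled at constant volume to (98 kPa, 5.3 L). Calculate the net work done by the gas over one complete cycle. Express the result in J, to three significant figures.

W_net ≈ -2150 J

Constant-volume legs do no work.
W(i) = (98)(15.7 − 5.3) = 1019 J; W(iii) = (305)(5.3 − 15.7) = -3172 J.
W_net = 1019 − 3172 = -2153 J (the counter-clockwise enclosed area).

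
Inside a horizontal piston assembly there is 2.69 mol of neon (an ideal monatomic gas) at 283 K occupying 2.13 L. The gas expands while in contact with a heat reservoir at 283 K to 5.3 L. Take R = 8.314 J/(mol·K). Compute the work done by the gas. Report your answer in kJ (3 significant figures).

Isothermal: W = nRT ln(V₂/V₁).
W = (2.69)(8.314)(283) × ln(5.3/2.13)
  = 6329 × 0.9116
W_by_gas = 5770 J.

W ≈ 5.77 kJ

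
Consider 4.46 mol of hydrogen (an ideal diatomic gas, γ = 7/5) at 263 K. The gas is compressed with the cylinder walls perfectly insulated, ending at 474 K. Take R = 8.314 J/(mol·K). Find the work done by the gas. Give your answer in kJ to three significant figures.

W ≈ -19.6 kJ

Adiabatic ⇒ Q = 0, so W_by = −ΔU = nCᵥ(T₁ − T₂).
Cᵥ = 5R/2 = 20.79 J/(mol·K).
W = (4.46)(20.79)(263 − 474) = -19560 J.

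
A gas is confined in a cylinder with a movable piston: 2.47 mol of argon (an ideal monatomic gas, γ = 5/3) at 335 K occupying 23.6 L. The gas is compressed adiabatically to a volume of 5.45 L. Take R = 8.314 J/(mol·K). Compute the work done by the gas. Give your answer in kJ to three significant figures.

W ≈ -17.1 kJ

Adiabatic: TV^(γ−1) = const with γ = 5/3.
T₂ = T₁ (V₁/V₂)^(γ−1) = 335 × (23.6/5.45)^0.667 = 335 × 2.657 = 890 K.
W_by = nCᵥ(T₁ − T₂) = (2.47)(12.47)(335 − 890) = -17096 J.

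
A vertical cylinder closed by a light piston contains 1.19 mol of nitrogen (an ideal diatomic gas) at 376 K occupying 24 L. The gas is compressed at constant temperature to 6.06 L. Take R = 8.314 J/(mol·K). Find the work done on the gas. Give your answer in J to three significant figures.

W ≈ 5120 J

Isothermal: W = nRT ln(V₂/V₁).
W = (1.19)(8.314)(376) × ln(6.06/24)
  = 3720 × -1.376
W_by_gas = -5120 J; work on gas = −W_by = 5120 J.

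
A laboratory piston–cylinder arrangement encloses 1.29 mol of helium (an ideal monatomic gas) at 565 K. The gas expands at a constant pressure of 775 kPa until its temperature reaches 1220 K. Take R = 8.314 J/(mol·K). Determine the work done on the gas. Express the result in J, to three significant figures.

W ≈ -7020 J

Isobaric: W = P ΔV = nR ΔT.
W = (1.29)(8.314)(1220 − 565) = 7025 J.
Work on gas = −W_by = -7025 J.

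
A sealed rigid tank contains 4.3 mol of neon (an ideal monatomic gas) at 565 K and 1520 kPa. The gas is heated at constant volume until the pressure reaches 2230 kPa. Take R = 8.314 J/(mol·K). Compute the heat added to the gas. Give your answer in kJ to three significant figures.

Q ≈ 14.2 kJ

Constant volume ⇒ W = 0, so Q = ΔU = nCᵥΔT with Cᵥ = 3R/2 = 12.47 J/(mol·K).
At constant V, T₂/T₁ = P₂/P₁ ⇒ ΔT = T₁(P₂/P₁ − 1) = 565·(2230/1520 − 1) = 263.9 K.
ΔU = (4.3)(12.47)(263.9) = 14152 J.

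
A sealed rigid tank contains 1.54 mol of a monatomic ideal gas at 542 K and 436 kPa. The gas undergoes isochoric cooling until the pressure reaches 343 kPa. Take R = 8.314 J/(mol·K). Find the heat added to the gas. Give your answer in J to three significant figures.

Q ≈ -2220 J

Constant volume ⇒ W = 0, so Q = ΔU = nCᵥΔT with Cᵥ = 3R/2 = 12.47 J/(mol·K).
At constant V, T₂/T₁ = P₂/P₁ ⇒ ΔT = T₁(P₂/P₁ − 1) = 542·(343/436 − 1) = -115.6 K.
ΔU = (1.54)(12.47)(-115.6) = -2220 J.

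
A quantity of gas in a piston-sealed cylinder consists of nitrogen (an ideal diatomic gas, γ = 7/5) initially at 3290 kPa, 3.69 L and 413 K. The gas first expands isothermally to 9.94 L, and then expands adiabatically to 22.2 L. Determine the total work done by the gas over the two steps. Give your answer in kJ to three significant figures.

Step 1 (isothermal): W = P₁V₁ ln(V₂/V₁) = (12140) ln(9.94/3.69) = 12030 J.
After step 1: P = 1221 kPa, V = 9.94 L, T = 413 K.
Step 2 (adiabatic): W = (P₁V₁ − P₂V₂)/(γ−1) = (12140 − 8803)/0.4 = 8343 J.
W_total = 12030 + 8343 = 20373 J.

W_total ≈ 20.4 kJ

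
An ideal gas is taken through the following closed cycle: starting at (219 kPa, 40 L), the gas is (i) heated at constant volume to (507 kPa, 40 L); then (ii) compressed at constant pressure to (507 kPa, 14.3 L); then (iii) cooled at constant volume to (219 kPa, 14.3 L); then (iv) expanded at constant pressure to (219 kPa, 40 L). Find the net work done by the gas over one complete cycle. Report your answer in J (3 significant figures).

Constant-volume legs do no work.
W(ii) = (507)(14.3 − 40) = -13030 J; W(iv) = (219)(40 − 14.3) = 5628 J.
W_net = -13030 + 5628 = -7402 J (the counter-clockwise enclosed area).

W_net ≈ -7400 J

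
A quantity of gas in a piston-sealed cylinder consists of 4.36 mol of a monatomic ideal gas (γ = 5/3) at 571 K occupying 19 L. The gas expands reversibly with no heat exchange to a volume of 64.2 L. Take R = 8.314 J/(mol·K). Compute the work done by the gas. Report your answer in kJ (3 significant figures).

W ≈ 17.3 kJ

Adiabatic: TV^(γ−1) = const with γ = 5/3.
T₂ = T₁ (V₁/V₂)^(γ−1) = 571 × (19/64.2)^0.667 = 571 × 0.4441 = 253.6 K.
W_by = nCᵥ(T₁ − T₂) = (4.36)(12.47)(571 − 253.6) = 17259 J.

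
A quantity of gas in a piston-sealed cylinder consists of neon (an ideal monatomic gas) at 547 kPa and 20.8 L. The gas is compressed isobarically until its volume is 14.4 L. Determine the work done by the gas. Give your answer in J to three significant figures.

Isobaric: W = P ΔV.
W = (547 kPa)(14.4 − 20.8 L) = (547)(-6.4) = -3501 J.

W ≈ -3500 J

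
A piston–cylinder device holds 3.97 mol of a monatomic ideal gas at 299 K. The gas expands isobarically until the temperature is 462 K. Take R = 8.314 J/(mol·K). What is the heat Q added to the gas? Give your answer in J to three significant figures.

Isobaric: W = nRΔT = (3.97)(8.314)(163) = 5380 J.
ΔU = nCᵥΔT with Cᵥ = 3R/2: ΔU = (3.97)(12.47)(163) = 8070 J.
Q = ΔU + W = 8070 + 5380 = 13450 J.

Q ≈ 13500 J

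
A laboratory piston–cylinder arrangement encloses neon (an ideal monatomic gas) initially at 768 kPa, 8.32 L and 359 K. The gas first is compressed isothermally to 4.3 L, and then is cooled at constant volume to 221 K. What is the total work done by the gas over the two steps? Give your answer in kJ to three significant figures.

W_total ≈ -4.22 kJ

Step 1 (isothermal): W = P₁V₁ ln(V₂/V₁) = (6390) ln(4.3/8.32) = -4218 J.
Step 2 (isochoric): W = 0 (constant volume).
W_total = -4218 + 0 = -4218 J.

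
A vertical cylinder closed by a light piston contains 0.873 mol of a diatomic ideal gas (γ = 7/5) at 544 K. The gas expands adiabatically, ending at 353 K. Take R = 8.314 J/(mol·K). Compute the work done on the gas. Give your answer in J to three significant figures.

Adiabatic ⇒ Q = 0, so W_by = −ΔU = nCᵥ(T₁ − T₂).
Cᵥ = 5R/2 = 20.79 J/(mol·K).
W = (0.873)(20.79)(544 − 353) = 3466 J.
Work on gas = −W_by = -3466 J.

W ≈ -3470 J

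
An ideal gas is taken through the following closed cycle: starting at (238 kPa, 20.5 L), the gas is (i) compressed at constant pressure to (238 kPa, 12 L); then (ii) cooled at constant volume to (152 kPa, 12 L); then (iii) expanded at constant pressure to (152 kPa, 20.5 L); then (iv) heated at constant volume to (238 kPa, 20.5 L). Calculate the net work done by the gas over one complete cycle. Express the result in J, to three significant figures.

W_net ≈ -731 J

Constant-volume legs do no work.
W(i) = (238)(12 − 20.5) = -2023 J; W(iii) = (152)(20.5 − 12) = 1292 J.
W_net = -2023 + 1292 = -731 J (the counter-clockwise enclosed area).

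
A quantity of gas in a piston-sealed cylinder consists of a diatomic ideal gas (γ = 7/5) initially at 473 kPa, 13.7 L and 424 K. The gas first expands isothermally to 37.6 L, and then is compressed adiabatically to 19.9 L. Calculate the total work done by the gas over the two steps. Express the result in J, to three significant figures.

W_total ≈ 1850 J

Step 1 (isothermal): W = P₁V₁ ln(V₂/V₁) = (6480) ln(37.6/13.7) = 6542 J.
After step 1: P = 172.3 kPa, V = 37.6 L, T = 424 K.
Step 2 (adiabatic): W = (P₁V₁ − P₂V₂)/(γ−1) = (6480 − 8358)/0.4 = -4695 J.
W_total = 6542 − 4695 = 1847 J.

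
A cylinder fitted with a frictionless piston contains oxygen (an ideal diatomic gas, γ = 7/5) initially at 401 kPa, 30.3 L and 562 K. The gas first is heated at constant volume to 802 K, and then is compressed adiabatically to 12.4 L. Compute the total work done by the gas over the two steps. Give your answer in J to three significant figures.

Step 1 (isochoric): W = 0 (constant volume).
After step 1: P = 572.2 kPa (V unchanged).
Step 2 (adiabatic): W = (P₁V₁ − P₂V₂)/(γ−1) = (17339 − 24788)/0.4 = -18621 J.
W_total = 0 − 18621 = -18621 J.

W_total ≈ -18600 J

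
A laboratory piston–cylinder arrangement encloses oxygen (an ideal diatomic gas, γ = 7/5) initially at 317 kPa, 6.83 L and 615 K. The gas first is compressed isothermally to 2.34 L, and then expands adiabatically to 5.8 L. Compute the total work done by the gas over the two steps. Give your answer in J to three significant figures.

W_total ≈ -671 J

Step 1 (isothermal): W = P₁V₁ ln(V₂/V₁) = (2165) ln(2.34/6.83) = -2319 J.
After step 1: P = 925.3 kPa, V = 2.34 L, T = 615 K.
Step 2 (adiabatic): W = (P₁V₁ − P₂V₂)/(γ−1) = (2165 − 1506)/0.4 = 1648 J.
W_total = -2319 + 1648 = -671.2 J.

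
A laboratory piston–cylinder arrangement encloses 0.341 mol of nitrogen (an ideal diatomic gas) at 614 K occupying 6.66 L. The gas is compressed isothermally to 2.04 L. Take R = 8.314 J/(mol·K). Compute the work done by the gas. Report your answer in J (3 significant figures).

W ≈ -2060 J

Isothermal: W = nRT ln(V₂/V₁).
W = (0.341)(8.314)(614) × ln(2.04/6.66)
  = 1741 × -1.183
W_by_gas = -2060 J.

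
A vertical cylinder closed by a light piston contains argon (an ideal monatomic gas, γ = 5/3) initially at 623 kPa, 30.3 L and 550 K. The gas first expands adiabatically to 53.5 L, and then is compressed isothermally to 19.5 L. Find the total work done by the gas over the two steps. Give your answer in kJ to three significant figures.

W_total ≈ -4.11 kJ

Step 1 (adiabatic): W = (P₁V₁ − P₂V₂)/(γ−1) = (18877 − 12922)/0.667 = 8933 J.
After step 1: P = 241.5 kPa, V = 53.5 L, T = 376.5 K.
Step 2 (isothermal): W = P₁V₁ ln(V₂/V₁) = (12922) ln(19.5/53.5) = -13042 J.
W_total = 8933 − 13042 = -4109 J.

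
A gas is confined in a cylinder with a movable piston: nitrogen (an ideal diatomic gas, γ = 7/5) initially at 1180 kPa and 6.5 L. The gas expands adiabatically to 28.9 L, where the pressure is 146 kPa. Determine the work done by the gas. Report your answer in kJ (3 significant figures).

Adiabatic: W = (P₁V₁ − P₂V₂)/(γ − 1) with γ = 7/5.
P₁V₁ = 7670 J, P₂V₂ = 4219 J.
W = (7670 − 4219) / 0.4 = 8627 J.

W ≈ 8.63 kJ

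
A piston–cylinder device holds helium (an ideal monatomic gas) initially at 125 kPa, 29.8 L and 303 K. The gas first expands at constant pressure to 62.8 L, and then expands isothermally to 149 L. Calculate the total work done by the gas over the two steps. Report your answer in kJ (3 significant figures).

Step 1 (isobaric): W = PΔV = (125 kPa)(62.8 − 29.8 L) = 4125 J.
After step 1: P = 125 kPa, V = 62.8 L, T = 638.5 K.
Step 2 (isothermal): W = P₁V₁ ln(V₂/V₁) = (7850) ln(149/62.8) = 6782 J.
W_total = 4125 + 6782 = 10907 J.

W_total ≈ 10.9 kJ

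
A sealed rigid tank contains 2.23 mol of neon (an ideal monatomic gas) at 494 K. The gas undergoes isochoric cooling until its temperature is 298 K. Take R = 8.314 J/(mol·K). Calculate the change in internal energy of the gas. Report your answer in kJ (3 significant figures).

Constant volume ⇒ W = 0, so Q = ΔU = nCᵥΔT with Cᵥ = 3R/2 = 12.47 J/(mol·K).
ΔU = (2.23)(12.47)(298 − 494) = -5451 J.

ΔU ≈ -5.45 kJ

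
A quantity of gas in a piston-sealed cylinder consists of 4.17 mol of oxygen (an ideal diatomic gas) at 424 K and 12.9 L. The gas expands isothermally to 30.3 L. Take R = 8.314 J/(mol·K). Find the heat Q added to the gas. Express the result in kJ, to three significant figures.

Isothermal ⇒ ΔU = 0, so Q = W = nRT ln(V₂/V₁).
Q = (4.17)(8.314)(424) ln(30.3/12.9) = 14700 × 0.8539 = 12552 J.

Q ≈ 12.6 kJ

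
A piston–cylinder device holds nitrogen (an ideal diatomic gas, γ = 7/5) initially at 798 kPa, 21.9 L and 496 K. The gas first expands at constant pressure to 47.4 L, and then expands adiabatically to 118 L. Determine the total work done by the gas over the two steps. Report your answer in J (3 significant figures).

W_total ≈ 49300 J

Step 1 (isobaric): W = PΔV = (798 kPa)(47.4 − 21.9 L) = 20349 J.
After step 1: P = 798 kPa, V = 47.4 L, T = 1074 K.
Step 2 (adiabatic): W = (P₁V₁ − P₂V₂)/(γ−1) = (37825 − 26263)/0.4 = 28906 J.
W_total = 20349 + 28906 = 49255 J.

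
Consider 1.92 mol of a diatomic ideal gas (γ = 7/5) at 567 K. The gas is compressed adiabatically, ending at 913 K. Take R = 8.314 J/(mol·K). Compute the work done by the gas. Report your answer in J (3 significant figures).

W ≈ -13800 J

Adiabatic ⇒ Q = 0, so W_by = −ΔU = nCᵥ(T₁ − T₂).
Cᵥ = 5R/2 = 20.79 J/(mol·K).
W = (1.92)(20.79)(567 − 913) = -13808 J.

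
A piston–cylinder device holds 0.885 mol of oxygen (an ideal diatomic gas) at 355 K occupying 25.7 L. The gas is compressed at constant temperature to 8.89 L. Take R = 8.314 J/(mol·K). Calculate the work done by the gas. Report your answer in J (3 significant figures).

Isothermal: W = nRT ln(V₂/V₁).
W = (0.885)(8.314)(355) × ln(8.89/25.7)
  = 2612 × -1.062
W_by_gas = -2773 J.

W ≈ -2770 J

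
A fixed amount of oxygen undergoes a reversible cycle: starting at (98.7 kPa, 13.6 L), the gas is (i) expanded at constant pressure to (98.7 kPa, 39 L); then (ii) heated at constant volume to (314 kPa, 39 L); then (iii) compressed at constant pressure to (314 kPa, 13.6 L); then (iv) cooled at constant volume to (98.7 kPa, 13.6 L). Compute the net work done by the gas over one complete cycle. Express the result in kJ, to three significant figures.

Constant-volume legs do no work.
W(i) = (98.7)(39 − 13.6) = 2507 J; W(iii) = (314)(13.6 − 39) = -7976 J.
W_net = 2507 − 7976 = -5469 J (the counter-clockwise enclosed area).

W_net ≈ -5.47 kJ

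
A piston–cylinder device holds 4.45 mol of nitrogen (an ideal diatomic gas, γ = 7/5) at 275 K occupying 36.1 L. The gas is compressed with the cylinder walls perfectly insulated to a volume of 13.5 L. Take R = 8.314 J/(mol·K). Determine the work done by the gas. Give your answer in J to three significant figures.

W ≈ -12300 J

Adiabatic: TV^(γ−1) = const with γ = 7/5.
T₂ = T₁ (V₁/V₂)^(γ−1) = 275 × (36.1/13.5)^0.4 = 275 × 1.482 = 407.6 K.
W_by = nCᵥ(T₁ − T₂) = (4.45)(20.79)(275 − 407.6) = -12262 J.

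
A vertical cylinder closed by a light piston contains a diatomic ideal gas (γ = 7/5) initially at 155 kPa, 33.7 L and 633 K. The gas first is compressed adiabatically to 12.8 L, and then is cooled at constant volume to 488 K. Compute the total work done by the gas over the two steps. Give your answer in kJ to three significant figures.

W_total ≈ -6.18 kJ

Step 1 (adiabatic): W = (P₁V₁ − P₂V₂)/(γ−1) = (5224 − 7694)/0.4 = -6175 J.
Step 2 (isochoric): W = 0 (constant volume).
W_total = -6175 + 0 = -6175 J.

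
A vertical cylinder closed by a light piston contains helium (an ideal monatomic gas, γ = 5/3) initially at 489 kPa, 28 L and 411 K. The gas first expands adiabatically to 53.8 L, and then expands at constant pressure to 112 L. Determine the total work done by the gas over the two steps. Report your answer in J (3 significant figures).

Step 1 (adiabatic): W = (P₁V₁ − P₂V₂)/(γ−1) = (13692 − 8859)/0.667 = 7250 J.
After step 1: P = 164.7 kPa, V = 53.8 L, T = 265.9 K.
Step 2 (isobaric): W = PΔV = (164.7 kPa)(112 − 53.8 L) = 9584 J.
W_total = 7250 + 9584 = 16833 J.

W_total ≈ 16800 J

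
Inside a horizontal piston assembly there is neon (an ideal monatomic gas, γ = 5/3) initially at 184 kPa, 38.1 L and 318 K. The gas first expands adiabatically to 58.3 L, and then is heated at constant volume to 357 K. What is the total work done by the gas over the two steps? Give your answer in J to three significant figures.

W_total ≈ 2600 J

Step 1 (adiabatic): W = (P₁V₁ − P₂V₂)/(γ−1) = (7010 − 5279)/0.667 = 2597 J.
Step 2 (isochoric): W = 0 (constant volume).
W_total = 2597 + 0 = 2597 J.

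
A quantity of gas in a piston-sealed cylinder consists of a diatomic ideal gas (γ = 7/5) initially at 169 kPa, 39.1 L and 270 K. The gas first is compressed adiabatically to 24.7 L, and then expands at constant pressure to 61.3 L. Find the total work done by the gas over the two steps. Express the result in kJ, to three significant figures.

W_total ≈ 8.43 kJ

Step 1 (adiabatic): W = (P₁V₁ − P₂V₂)/(γ−1) = (6608 − 7941)/0.4 = -3332 J.
After step 1: P = 321.5 kPa, V = 24.7 L, T = 324.5 K.
Step 2 (isobaric): W = PΔV = (321.5 kPa)(61.3 − 24.7 L) = 11766 J.
W_total = -3332 + 11766 = 8434 J.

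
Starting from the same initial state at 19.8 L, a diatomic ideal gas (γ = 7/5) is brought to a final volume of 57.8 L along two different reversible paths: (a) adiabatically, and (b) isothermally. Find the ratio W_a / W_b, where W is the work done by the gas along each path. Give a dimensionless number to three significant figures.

Path (a) adiabatic: W = P₁V₁(1 − (V₁/V₂)^(γ−1))/(γ−1) → W_a/(P₁V₁) = 0.8713.
Path (b) isothermal: W = P₁V₁ ln(V₂/V₁) → W_b/(P₁V₁) = 1.071.
W_a / W_b = 0.8713 / 1.071 = 0.8133.

W_a / W_b ≈ 0.813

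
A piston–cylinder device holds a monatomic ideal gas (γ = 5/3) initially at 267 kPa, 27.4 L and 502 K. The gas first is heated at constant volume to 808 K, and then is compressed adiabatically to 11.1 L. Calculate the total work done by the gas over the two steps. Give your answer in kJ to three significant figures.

W_total ≈ -14.6 kJ

Step 1 (isochoric): W = 0 (constant volume).
After step 1: P = 429.8 kPa (V unchanged).
Step 2 (adiabatic): W = (P₁V₁ − P₂V₂)/(γ−1) = (11775 − 21507)/0.667 = -14598 J.
W_total = 0 − 14598 = -14598 J.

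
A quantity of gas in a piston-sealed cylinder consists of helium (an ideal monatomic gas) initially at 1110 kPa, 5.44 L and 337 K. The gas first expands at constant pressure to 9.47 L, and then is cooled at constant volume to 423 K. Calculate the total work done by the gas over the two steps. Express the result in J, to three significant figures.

Step 1 (isobaric): W = PΔV = (1110 kPa)(9.47 − 5.44 L) = 4473 J.
Step 2 (isochoric): W = 0 (constant volume).
W_total = 4473 + 0 = 4473 J.

W_total ≈ 4470 J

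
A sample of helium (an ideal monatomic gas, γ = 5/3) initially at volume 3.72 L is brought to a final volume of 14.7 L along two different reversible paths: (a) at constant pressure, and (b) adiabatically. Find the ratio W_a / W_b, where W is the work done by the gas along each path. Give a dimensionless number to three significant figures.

Path (a) isobaric: W = P₁(V₂ − V₁) → W_a/(P₁V₁) = 2.952.
Path (b) adiabatic: W = P₁V₁(1 − (V₁/V₂)^(γ−1))/(γ−1) → W_b/(P₁V₁) = 0.8999.
W_a / W_b = 2.952 / 0.8999 = 3.28.

W_a / W_b ≈ 3.28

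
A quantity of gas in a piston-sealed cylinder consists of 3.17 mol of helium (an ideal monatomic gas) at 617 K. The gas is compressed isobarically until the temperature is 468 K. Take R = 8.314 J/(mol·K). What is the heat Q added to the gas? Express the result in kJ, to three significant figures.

Q ≈ -9.82 kJ

Isobaric: W = nRΔT = (3.17)(8.314)(-149) = -3927 J.
ΔU = nCᵥΔT with Cᵥ = 3R/2: ΔU = (3.17)(12.47)(-149) = -5890 J.
Q = ΔU + W = -5890 − 3927 = -9817 J.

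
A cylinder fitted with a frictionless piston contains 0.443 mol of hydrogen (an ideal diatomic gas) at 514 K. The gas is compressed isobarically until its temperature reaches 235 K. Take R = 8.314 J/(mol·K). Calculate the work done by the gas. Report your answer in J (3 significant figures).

Isobaric: W = P ΔV = nR ΔT.
W = (0.443)(8.314)(235 − 514) = -1028 J.

W ≈ -1030 J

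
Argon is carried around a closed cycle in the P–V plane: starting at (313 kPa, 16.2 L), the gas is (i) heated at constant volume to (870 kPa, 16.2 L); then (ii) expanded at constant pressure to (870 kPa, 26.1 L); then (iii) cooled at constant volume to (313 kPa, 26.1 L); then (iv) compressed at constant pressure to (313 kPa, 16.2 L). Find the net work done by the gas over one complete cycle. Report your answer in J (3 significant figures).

Constant-volume legs do no work.
W(ii) = (870)(26.1 − 16.2) = 8613 J; W(iv) = (313)(16.2 − 26.1) = -3099 J.
W_net = 8613 − 3099 = 5514 J (the clockwise enclosed area).

W_net ≈ 5510 J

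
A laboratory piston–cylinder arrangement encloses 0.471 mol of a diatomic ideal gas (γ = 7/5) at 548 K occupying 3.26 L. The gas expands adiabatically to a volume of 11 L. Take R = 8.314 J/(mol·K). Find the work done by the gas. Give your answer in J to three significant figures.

Adiabatic: TV^(γ−1) = const with γ = 7/5.
T₂ = T₁ (V₁/V₂)^(γ−1) = 548 × (3.26/11)^0.4 = 548 × 0.6148 = 336.9 K.
W_by = nCᵥ(T₁ − T₂) = (0.471)(20.79)(548 − 336.9) = 2067 J.

W ≈ 2070 J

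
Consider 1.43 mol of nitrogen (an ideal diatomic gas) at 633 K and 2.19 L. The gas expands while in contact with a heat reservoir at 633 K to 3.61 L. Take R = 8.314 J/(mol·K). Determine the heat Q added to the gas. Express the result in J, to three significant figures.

Isothermal ⇒ ΔU = 0, so Q = W = nRT ln(V₂/V₁).
Q = (1.43)(8.314)(633) ln(3.61/2.19) = 7526 × 0.4998 = 3761 J.

Q ≈ 3760 J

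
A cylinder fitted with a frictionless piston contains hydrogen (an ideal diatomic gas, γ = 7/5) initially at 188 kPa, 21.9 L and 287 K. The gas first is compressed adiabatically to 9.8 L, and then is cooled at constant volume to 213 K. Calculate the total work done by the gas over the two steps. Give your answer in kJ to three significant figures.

Step 1 (adiabatic): W = (P₁V₁ − P₂V₂)/(γ−1) = (4117 − 5679)/0.4 = -3905 J.
Step 2 (isochoric): W = 0 (constant volume).
W_total = -3905 + 0 = -3905 J.

W_total ≈ -3.91 kJ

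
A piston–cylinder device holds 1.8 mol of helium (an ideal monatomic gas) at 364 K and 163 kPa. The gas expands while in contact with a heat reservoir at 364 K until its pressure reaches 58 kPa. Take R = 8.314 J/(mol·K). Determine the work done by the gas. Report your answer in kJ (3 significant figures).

W ≈ 5.63 kJ

Isothermal process: W = nRT ln(V₂/V₁) = nRT ln(P₁/P₂).
W = (1.8)(8.314)(364) × ln(163/58)
  = 5447 × ln(2.81) = 5447 × 1.033
W_by_gas = 5629 J.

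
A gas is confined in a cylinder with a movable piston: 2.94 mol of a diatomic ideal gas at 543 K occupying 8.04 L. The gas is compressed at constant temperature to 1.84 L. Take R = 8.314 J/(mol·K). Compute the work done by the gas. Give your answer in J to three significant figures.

W ≈ -19600 J

Isothermal: W = nRT ln(V₂/V₁).
W = (2.94)(8.314)(543) × ln(1.84/8.04)
  = 13273 × -1.475
W_by_gas = -19573 J.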